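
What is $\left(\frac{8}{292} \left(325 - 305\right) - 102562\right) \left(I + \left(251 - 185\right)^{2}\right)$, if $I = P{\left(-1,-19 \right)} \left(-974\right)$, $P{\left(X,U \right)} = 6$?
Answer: $\frac{11140635168}{73} \approx 1.5261 \cdot 10^{8}$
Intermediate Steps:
$I = -5844$ ($I = 6 \left(-974\right) = -5844$)
$\left(\frac{8}{292} \left(325 - 305\right) - 102562\right) \left(I + \left(251 - 185\right)^{2}\right) = \left(\frac{8}{292} \left(325 - 305\right) - 102562\right) \left(-5844 + \left(251 - 185\right)^{2}\right) = \left(8 \cdot \frac{1}{292} \cdot 20 - 102562\right) \left(-5844 + 66^{2}\right) = \left(\frac{2}{73} \cdot 20 - 102562\right) \left(-5844 + 4356\right) = \left(\frac{40}{73} - 102562\right) \left(-1488\right) = \left(- \frac{7486986}{73}\right) \left(-1488\right) = \frac{11140635168}{73}$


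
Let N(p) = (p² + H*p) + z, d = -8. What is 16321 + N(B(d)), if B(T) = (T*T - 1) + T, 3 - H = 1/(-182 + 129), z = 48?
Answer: 1036682/53 ≈ 19560.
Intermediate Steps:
H = 160/53 (H = 3 - 1/(-182 + 129) = 3 - 1/(-53) = 3 - 1*(-1/53) = 3 + 1/53 = 160/53 ≈ 3.0189)
B(T) = -1 + T + T² (B(T) = (T² - 1) + T = (-1 + T²) + T = -1 + T + T²)
N(p) = 48 + p² + 160*p/53 (N(p) = (p² + 160*p/53) + 48 = 48 + p² + 160*p/53)
16321 + N(B(d)) = 16321 + (48 + (-1 - 8 + (-8)²)² + 160*(-1 - 8 + (-8)²)/53) = 16321 + (48 + (-1 - 8 + 64)² + 160*(-1 - 8 + 64)/53) = 16321 + (48 + 55² + (160/53)*55) = 16321 + (48 + 3025 + 8800/53) = 16321 + 171669/53 = 1036682/53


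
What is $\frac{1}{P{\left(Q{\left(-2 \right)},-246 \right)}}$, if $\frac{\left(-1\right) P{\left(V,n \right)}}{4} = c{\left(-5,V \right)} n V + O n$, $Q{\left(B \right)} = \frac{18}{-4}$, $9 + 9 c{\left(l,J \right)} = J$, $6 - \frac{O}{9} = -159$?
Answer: $\frac{1}{1467882} \approx 6.8125 \cdot 10^{-7}$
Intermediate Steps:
$O = 1485$ ($O = 54 - -1431 = 54 + 1431 = 1485$)
$c{\left(l,J \right)} = -1 + \frac{J}{9}$
$Q{\left(B \right)} = - \frac{9}{2}$ ($Q{\left(B \right)} = 18 \left(- \frac{1}{4}\right) = - \frac{9}{2}$)
$P{\left(V,n \right)} = - 5940 n - 4 V n \left(-1 + \frac{V}{9}\right)$ ($P{\left(V,n \right)} = - 4 \left(\left(-1 + \frac{V}{9}\right) n V + 1485 n\right) = - 4 \left(n \left(-1 + \frac{V}{9}\right) V + 1485 n\right) = - 4 \left(V n \left(-1 + \frac{V}{9}\right) + 1485 n\right) = - 4 \left(1485 n + V n \left(-1 + \frac{V}{9}\right)\right) = - 5940 n - 4 V n \left(-1 + \frac{V}{9}\right)$)
$\frac{1}{P{\left(Q{\left(-2 \right)},-246 \right)}} = \frac{1}{\left(- \frac{4}{9}\right) \left(-246\right) \left(13365 - \frac{9 \left(-9 - \frac{9}{2}\right)}{2}\right)} = \frac{1}{\left(- \frac{4}{9}\right) \left(-246\right) \left(13365 - - \frac{243}{4}\right)} = \frac{1}{\left(- \frac{4}{9}\right) \left(-246\right) \left(13365 + \frac{243}{4}\right)} = \frac{1}{\left(- \frac{4}{9}\right) \left(-246\right) \frac{53703}{4}} = \frac{1}{1467882}$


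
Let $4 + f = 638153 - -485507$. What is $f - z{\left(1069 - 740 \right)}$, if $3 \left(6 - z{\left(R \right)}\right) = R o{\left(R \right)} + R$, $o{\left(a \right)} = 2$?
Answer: $1123979$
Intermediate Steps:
$z{\left(R \right)} = 6 - R$ ($z{\left(R \right)} = 6 - \frac{R 2 + R}{3} = 6 - \frac{2 R + R}{3} = 6 - \frac{3 R}{3} = 6 - R$)
$f = 1123656$ ($f = -4 + \left(638153 - -485507\right) = -4 + \left(638153 + 485507\right) = -4 + 1123660 = 1123656$)
$f - z{\left(1069 - 740 \right)} = 1123656 - \left(6 - \left(1069 - 740\right)\right) = 1123656 - \left(6 - 329\right) = 1123656 - -323 = 1123656 + 323 = 1123979$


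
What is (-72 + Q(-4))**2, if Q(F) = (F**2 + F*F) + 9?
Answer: 961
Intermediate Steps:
Q(F) = 9 + 2*F**2 (Q(F) = (F**2 + F**2) + 9 = 2*F**2 + 9 = 9 + 2*F**2)
(-72 + Q(-4))**2 = (-72 + (9 + 2*(-4)**2))**2 = (-72 + (9 + 2*16))**2 = (-72 + (9 + 32))**2 = (-72 + 41)**2 = (-31)**2 = 961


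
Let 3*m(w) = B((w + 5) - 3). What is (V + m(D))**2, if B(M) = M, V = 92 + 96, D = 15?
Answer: 337561/9 ≈ 37507.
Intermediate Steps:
V = 188
m(w) = 2/3 + w/3 (m(w) = ((w + 5) - 3)/3 = ((5 + w) - 3)/3 = (2 + w)/3 = 2/3 + w/3)
(V + m(D))**2 = (188 + (2/3 + (1/3)*15))**2 = (188 + (2/3 + 5))**2 = (188 + 17/3)**2 = (581/3)**2 = 337561/9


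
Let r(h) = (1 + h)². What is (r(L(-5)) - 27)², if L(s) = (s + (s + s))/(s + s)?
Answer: 6889/16 ≈ 430.56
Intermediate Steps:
L(s) = 3/2 (L(s) = (s + 2*s)/((2*s)) = (3*s)*(1/(2*s)) = 3/2)
(r(L(-5)) - 27)² = ((1 + 3/2)² - 27)² = ((5/2)² - 27)² = (25/4 - 27)² = (-83/4)² = 6889/16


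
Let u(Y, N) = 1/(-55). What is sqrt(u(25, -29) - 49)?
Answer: 2*I*sqrt(37070)/55 ≈ 7.0013*I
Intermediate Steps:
u(Y, N) = -1/55
sqrt(u(25, -29) - 49) = sqrt(-1/55 - 49) = sqrt(-2696/55) = 2*I*sqrt(37070)/55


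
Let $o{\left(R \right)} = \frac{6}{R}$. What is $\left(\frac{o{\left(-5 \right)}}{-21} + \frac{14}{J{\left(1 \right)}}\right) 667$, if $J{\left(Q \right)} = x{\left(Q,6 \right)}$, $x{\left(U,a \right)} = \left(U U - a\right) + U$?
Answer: $- \frac{160747}{70} \approx -2296.4$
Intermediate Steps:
$x{\left(U,a \right)} = U + U^{2} - a$ ($x{\left(U,a \right)} = \left(U^{2} - a\right) + U = U + U^{2} - a$)
$J{\left(Q \right)} = -6 + Q + Q^{2}$ ($J{\left(Q \right)} = Q + Q^{2} - 6 = -6 + Q + Q^{2}$)
$\left(\frac{o{\left(-5 \right)}}{-21} + \frac{14}{J{\left(1 \right)}}\right) 667 = \left(\frac{6 \frac{1}{-5}}{-21} + \frac{14}{-6 + 1 + 1^{2}}\right) 667 = \left(6 \left(- \frac{1}{5}\right) \left(- \frac{1}{21}\right) + \frac{14}{-6 + 1 + 1}\right) 667 = \left(\left(- \frac{6}{5}\right) \left(- \frac{1}{21}\right) + \frac{14}{-4}\right) 667 = \left(\frac{2}{35} + 14 \left(- \frac{1}{4}\right)\right) 667 = \left(\frac{2}{35} - \frac{7}{2}\right) 667 = \left(- \frac{241}{70}\right) 667 = - \frac{160747}{70}$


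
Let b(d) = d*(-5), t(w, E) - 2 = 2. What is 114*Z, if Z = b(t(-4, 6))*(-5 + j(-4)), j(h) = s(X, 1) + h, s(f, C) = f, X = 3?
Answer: 13680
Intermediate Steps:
j(h) = 3 + h
t(w, E) = 4 (t(w, E) = 2 + 2 = 4)
b(d) = -5*d
Z = 120 (Z = (-5*4)*(-5 + (3 - 4)) = -20*(-5 - 1) = -20*(-6) = 120)
114*Z = 114*120 = 13680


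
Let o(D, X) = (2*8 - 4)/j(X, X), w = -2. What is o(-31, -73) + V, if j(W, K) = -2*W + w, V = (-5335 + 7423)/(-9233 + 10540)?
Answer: 26363/15684 ≈ 1.6809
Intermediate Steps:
V = 2088/1307 ≈ 1.5976
j(W, K) = -2 - 2*W (j(W, K) = -2*W - 2 = -2 - 2*W)
o(D, X) = 12/(-2 - 2*X) (o(D, X) = (2*8 - 4)/(-2 - 2*X) = (16 - 4)/(-2 - 2*X) = 12/(-2 - 2*X))
o(-31, -73) + V = -6/(1 - 73) + 2088/1307 = -6/(-72) + 2088/1307 = -6*(-1/72) + 2088/1307 = 1/12 + 2088/1307 = 26363/15684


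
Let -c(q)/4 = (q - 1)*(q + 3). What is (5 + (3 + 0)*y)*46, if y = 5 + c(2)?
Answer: -1840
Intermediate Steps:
c(q) = -4*(-1 + q)*(3 + q) (c(q) = -4*(q - 1)*(q + 3) = -4*(-1 + q)*(3 + q))
y = -15 (y = 5 + (12 - 8*2 - 4*2**2) = 5 + (12 - 16 - 4*4) = 5 + (12 - 16 - 16) = 5 - 20 = -15)
(5 + (3 + 0)*y)*46 = (5 + (3 + 0)*(-15))*46 = (5 + 3*(-15))*46 = (5 - 45)*46 = -40*46 = -1840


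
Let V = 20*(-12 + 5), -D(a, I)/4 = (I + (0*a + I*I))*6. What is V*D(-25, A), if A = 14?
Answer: 705600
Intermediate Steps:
D(a, I) = -24*I - 24*I² (D(a, I) = -4*(I + (0*a + I*I))*6 = -4*(I + (0 + I²))*6 = -4*(I + I²)*6 = -4*(6*I + 6*I²) = -24*I - 24*I²)
V = -140 (V = 20*(-7) = -140)
V*D(-25, A) = -(-3360)*14*(1 + 14) = -(-3360)*14*15 = -140*(-5040) = 705600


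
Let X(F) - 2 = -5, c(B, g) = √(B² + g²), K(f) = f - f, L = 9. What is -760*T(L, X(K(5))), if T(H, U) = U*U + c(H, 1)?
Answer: -6840 - 760*√82 ≈ -13722.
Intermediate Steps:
K(f) = 0
X(F) = -3 (X(F) = 2 - 5 = -3)
T(H, U) = U² + √(1 + H²) (T(H, U) = U*U + √(H² + 1²) = U² + √(H² + 1) = U² + √(1 + H²))
-760*T(L, X(K(5))) = -760*((-3)² + √(1 + 9²)) = -760*(9 + √(1 + 81)) = -760*(9 + √82) = -6840 - 760*√82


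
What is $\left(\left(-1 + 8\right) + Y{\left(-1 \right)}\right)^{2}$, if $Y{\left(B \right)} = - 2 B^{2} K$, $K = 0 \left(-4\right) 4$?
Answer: $49$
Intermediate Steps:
$K = 0$ ($K = 0 \cdot 4 = 0$)
$Y{\left(B \right)} = 0$ ($Y{\left(B \right)} = - 2 B^{2} \cdot 0 = 0$)
$\left(\left(-1 + 8\right) + Y{\left(-1 \right)}\right)^{2} = \left(\left(-1 + 8\right) + 0\right)^{2} = \left(7 + 0\right)^{2} = 7^{2} = 49$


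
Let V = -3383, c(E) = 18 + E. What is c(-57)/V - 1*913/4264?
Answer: -2922383/14425112 ≈ -0.20259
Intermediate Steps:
c(-57)/V - 1*913/4264 = (18 - 57)/(-3383) - 1*913/4264 = -39*(-1/3383) - 913*1/4264 = 39/3383 - 913/4264 = -2922383/14425112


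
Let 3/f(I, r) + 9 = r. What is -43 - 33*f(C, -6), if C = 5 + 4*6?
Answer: -182/5 ≈ -36.400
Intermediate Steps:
C = 29 (C = 5 + 24 = 29)
f(I, r) = 3/(-9 + r)
-43 - 33*f(C, -6) = -43 - 99/(-9 - 6) = -43 - 99/(-15) = -43 - 99*(-1)/15 = -43 - 33*(-⅕) = -43 + 33/5 = -182/5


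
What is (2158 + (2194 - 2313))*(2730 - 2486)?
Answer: 497516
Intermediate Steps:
(2158 + (2194 - 2313))*(2730 - 2486) = (2158 - 119)*244 = 2039*244 = 497516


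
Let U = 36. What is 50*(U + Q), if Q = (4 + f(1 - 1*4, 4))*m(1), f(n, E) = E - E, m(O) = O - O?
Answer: 1800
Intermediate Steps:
m(O) = 0
f(n, E) = 0
Q = 0 (Q = (4 + 0)*0 = 4*0 = 0)
50*(U + Q) = 50*(36 + 0) = 50*36 = 1800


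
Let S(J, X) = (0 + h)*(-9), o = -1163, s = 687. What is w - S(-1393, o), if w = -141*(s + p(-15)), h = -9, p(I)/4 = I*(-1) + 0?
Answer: -105408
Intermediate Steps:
p(I) = -4*I (p(I) = 4*(I*(-1) + 0) = 4*(-I + 0) = 4*(-I) = -4*I)
w = -105327 (w = -141*(687 - 4*(-15)) = -141*(687 + 60) = -141*747 = -105327)
S(J, X) = 81 (S(J, X) = (0 - 9)*(-9) = -9*(-9) = 81)
w - S(-1393, o) = -105327 - 1*81 = -105327 - 81 = -105408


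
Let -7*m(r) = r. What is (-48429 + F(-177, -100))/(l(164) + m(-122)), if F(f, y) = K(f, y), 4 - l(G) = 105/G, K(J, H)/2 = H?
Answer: -55826092/23865 ≈ -2339.2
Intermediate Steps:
m(r) = -r/7
K(J, H) = 2*H
l(G) = 4 - 105/G
F(f, y) = 2*y
(-48429 + F(-177, -100))/(l(164) + m(-122)) = (-48429 + 2*(-100))/((4 - 105/164) - ⅐*(-122)) = (-48429 - 200)/((4 - 105*1/164) + 122/7) = -48629/((4 - 105/164) + 122/7) = -48629/(551/164 + 122/7) = -48629/23865/1148 = -48629*1148/23865 = -55826092/23865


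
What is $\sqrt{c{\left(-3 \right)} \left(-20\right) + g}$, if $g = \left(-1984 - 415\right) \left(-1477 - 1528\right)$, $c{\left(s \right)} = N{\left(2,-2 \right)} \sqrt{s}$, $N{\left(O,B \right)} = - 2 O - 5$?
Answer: $\sqrt{7208995 + 180 i \sqrt{3}} \approx 2685.0 + 0.06 i$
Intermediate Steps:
$N{\left(O,B \right)} = -5 - 2 O$
$c{\left(s \right)} = - 9 \sqrt{s}$ ($c{\left(s \right)} = \left(-5 - 4\right) \sqrt{s} = - 9 \sqrt{s}$)
$g = 7208995$ ($g = \left(-2399\right) \left(-3005\right) = 7208995$)
$\sqrt{c{\left(-3 \right)} \left(-20\right) + g} = \sqrt{- 9 \sqrt{-3} \left(-20\right) + 7208995} = \sqrt{- 9 i \sqrt{3} \left(-20\right) + 7208995} = \sqrt{180 i \sqrt{3} + 7208995} = \sqrt{7208995 + 180 i \sqrt{3}}$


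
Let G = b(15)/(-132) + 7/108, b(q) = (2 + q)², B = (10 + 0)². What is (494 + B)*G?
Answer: -1262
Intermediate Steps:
B = 100 (B = 10² = 100)
G = -631/297 (G = (2 + 15)²/(-132) + 7/108 = 17²*(-1/132) + 7*(1/108) = 289*(-1/132) + 7/108 = -289/132 + 7/108 = -631/297 ≈ -2.1246)
(494 + B)*G = (494 + 100)*(-631/297) = 594*(-631/297) = -1262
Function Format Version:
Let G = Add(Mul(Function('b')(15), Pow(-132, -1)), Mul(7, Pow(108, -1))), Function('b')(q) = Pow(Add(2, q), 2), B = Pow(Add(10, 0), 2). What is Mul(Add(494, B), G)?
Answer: -1262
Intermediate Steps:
B = 100 (B = Pow(10, 2) = 100)
G = Rational(-631, 297) (G = Add(Mul(Pow(Add(2, 15), 2), Pow(-132, -1)), Mul(7, Pow(108, -1))) = Add(Mul(Pow(17, 2), Rational(-1, 132)), Mul(7, Rational(1, 108))) = Add(Mul(289, Rational(-1, 132)), Rational(7, 108)) = Add(Rational(-289, 132), Rational(7, 108)) = Rational(-631, 297) ≈ -2.1246)
Mul(Add(494, B), G) = Mul(Add(494, 100), Rational(-631, 297)) = Mul(594, Rational(-631, 297)) = -1262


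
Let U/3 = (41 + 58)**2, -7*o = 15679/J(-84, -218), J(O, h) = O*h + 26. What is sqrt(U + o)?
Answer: sqrt(484495621545754)/128366 ≈ 171.47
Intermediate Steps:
J(O, h) = 26 + O*h
o = -15679/128366 (o = -15679/(7*(26 - 84*(-218))) = -15679/(7*(26 + 18312)) = -15679/(7*18338) = -1/7*15679/18338 = -15679/128366 ≈ -0.12214)
U = 29403 (U = 3*(41 + 58)**2 = 3*99**2 = 3*9801 = 29403)
sqrt(U + o) = sqrt(29403 - 15679/128366) = sqrt(3774329819/128366) = sqrt(484495621545754)/128366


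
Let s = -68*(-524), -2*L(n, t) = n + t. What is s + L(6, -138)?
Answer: 35698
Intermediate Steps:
L(n, t) = -n/2 - t/2 (L(n, t) = -(n + t)/2 = -n/2 - t/2)
s = 35632
s + L(6, -138) = 35632 + (-½*6 - ½*(-138)) = 35632 + (-3 + 69) = 35632 + 66 = 35698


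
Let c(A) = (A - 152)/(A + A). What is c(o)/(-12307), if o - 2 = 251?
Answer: -101/6227342 ≈ -1.6219e-5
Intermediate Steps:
o = 253 (o = 2 + 251 = 253)
c(A) = (-152 + A)/(2*A) (c(A) = (-152 + A)/((2*A)) = (-152 + A)*(1/(2*A)) = (-152 + A)/(2*A))
c(o)/(-12307) = ((1/2)*(-152 + 253)/253)/(-12307) = ((1/2)*(1/253)*101)*(-1/12307) = (101/506)*(-1/12307) = -101/6227342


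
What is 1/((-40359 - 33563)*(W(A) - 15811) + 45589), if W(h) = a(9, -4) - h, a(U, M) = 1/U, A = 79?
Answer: 9/10571921599 ≈ 8.5131e-10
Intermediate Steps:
W(h) = ⅑ - h (W(h) = 1/9 - h = ⅑ - h)
1/((-40359 - 33563)*(W(A) - 15811) + 45589) = 1/((-40359 - 33563)*((⅑ - 1*79) - 15811) + 45589) = 1/(-73922*((⅑ - 79) - 15811) + 45589) = 1/(-73922*(-710/9 - 15811) + 45589) = 1/(-73922*(-143009/9) + 45589) = 1/(10571511298/9 + 45589) = 1/(10571921599/9) = 9/10571921599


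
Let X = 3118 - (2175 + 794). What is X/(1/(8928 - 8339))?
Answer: 87761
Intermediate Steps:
X = 149 (X = 3118 - 1*2969 = 3118 - 2969 = 149)
X/(1/(8928 - 8339)) = 149/(1/(8928 - 8339)) = 149/(1/589) = 149*589 = 87761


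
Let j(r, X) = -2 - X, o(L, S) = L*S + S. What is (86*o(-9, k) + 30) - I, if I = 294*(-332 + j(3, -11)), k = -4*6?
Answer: 111504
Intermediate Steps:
k = -24
o(L, S) = S + L*S
I = -94962 (I = 294*(-332 + (-2 - 1*(-11))) = 294*(-332 + (-2 + 11)) = 294*(-332 + 9) = 294*(-323) = -94962)
(86*o(-9, k) + 30) - I = (86*(-24*(1 - 9)) + 30) - 1*(-94962) = (86*(-24*(-8)) + 30) + 94962 = (86*192 + 30) + 94962 = (16512 + 30) + 94962 = 16542 + 94962 = 111504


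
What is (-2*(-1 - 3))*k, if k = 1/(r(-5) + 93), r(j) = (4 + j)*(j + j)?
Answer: 8/103 ≈ 0.077670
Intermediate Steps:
r(j) = 2*j*(4 + j) (r(j) = (4 + j)*(2*j) = 2*j*(4 + j))
k = 1/103 (k = 1/(2*(-5)*(4 - 5) + 93) = 1/(2*(-5)*(-1) + 93) = 1/(10 + 93) = 1/103 ≈ 0.0097087)
(-2*(-1 - 3))*k = -2*(-1 - 3)*(1/103) = -2*(-4)*(1/103) = 8*(1/103) = 8/103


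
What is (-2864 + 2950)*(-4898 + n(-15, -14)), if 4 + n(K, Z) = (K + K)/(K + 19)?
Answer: -422217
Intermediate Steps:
n(K, Z) = -4 + 2*K/(19 + K) (n(K, Z) = -4 + (K + K)/(K + 19) = -4 + (2*K)/(19 + K) = -4 + 2*K/(19 + K))
(-2864 + 2950)*(-4898 + n(-15, -14)) = (-2864 + 2950)*(-4898 + 2*(-38 - 1*(-15))/(19 - 15)) = 86*(-4898 + 2*(-38 + 15)/4) = 86*(-4898 + 2*(¼)*(-23)) = 86*(-4898 - 23/2) = 86*(-9819/2) = -422217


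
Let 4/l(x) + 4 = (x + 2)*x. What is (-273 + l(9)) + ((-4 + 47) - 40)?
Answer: -25646/95 ≈ -269.96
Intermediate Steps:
l(x) = 4/(-4 + x*(2 + x)) (l(x) = 4/(-4 + (x + 2)*x) = 4/(-4 + (2 + x)*x) = 4/(-4 + x*(2 + x)))
(-273 + l(9)) + ((-4 + 47) - 40) = (-273 + 4/(-4 + 9**2 + 2*9)) + ((-4 + 47) - 40) = (-273 + 4/(-4 + 81 + 18)) + (43 - 40) = (-273 + 4/95) + 3 = -25931/95 + 3 = -25646/95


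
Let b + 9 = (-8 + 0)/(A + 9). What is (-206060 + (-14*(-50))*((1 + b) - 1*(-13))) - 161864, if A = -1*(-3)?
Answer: -1094672/3 ≈ -3.6489e+5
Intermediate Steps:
A = 3
b = -29/3 (b = -9 + (-8 + 0)/(3 + 9) = -9 - 8/12 = -9 - 8*1/12 = -9 - ⅔ = -29/3 ≈ -9.6667)
(-206060 + (-14*(-50))*((1 + b) - 1*(-13))) - 161864 = (-206060 + (-14*(-50))*((1 - 29/3) - 1*(-13))) - 161864 = (-206060 + 700*(-26/3 + 13)) - 161864 = (-206060 + 700*(13/3)) - 161864 = (-206060 + 9100/3) - 161864 = -609080/3 - 161864 = -1094672/3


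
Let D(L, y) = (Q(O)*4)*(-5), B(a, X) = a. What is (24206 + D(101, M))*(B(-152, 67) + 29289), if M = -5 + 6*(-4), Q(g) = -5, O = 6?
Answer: 708203922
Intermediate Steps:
M = -29 (M = -5 - 24 = -29)
D(L, y) = 100 (D(L, y) = -5*4*(-5) = -20*(-5) = 100)
(24206 + D(101, M))*(B(-152, 67) + 29289) = (24206 + 100)*(-152 + 29289) = 24306*29137 = 708203922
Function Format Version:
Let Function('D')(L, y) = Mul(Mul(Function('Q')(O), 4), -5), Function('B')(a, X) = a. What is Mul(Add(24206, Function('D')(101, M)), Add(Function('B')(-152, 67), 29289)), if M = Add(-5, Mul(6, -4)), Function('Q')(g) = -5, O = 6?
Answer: 708203922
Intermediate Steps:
M = -29 (M = Add(-5, -24) = -29)
Function('D')(L, y) = 100 (Function('D')(L, y) = Mul(Mul(-5, 4), -5) = Mul(-20, -5) = 100)
Mul(Add(24206, Function('D')(101, M)), Add(Function('B')(-152, 67), 29289)) = Mul(Add(24206, 100), Add(-152, 29289)) = Mul(24306, 29137) = 708203922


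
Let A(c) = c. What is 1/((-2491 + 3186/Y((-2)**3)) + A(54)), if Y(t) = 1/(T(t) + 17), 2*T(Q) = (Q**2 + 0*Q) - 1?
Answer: 1/152084 ≈ 6.5753e-6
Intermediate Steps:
T(Q) = -1/2 + Q**2/2 (T(Q) = ((Q**2 + 0*Q) - 1)/2 = ((Q**2 + 0) - 1)/2 = (Q**2 - 1)/2 = (-1 + Q**2)/2 = -1/2 + Q**2/2)
Y(t) = 1/(33/2 + t**2/2) (Y(t) = 1/((-1/2 + t**2/2) + 17) = 1/(33/2 + t**2/2))
1/((-2491 + 3186/Y((-2)**3)) + A(54)) = 1/((-2491 + 3186/((2/(33 + ((-2)**3)**2)))) + 54) = 1/((-2491 + 3186/((2/(33 + (-8)**2)))) + 54) = 1/((-2491 + 3186/((2/(33 + 64)))) + 54) = 1/((-2491 + 3186/((2/97))) + 54) = 1/((-2491 + 3186/((2*(1/97)))) + 54) = 1/((-2491 + 3186/(2/97)) + 54) = 1/((-2491 + 3186*(97/2)) + 54) = 1/((-2491 + 154521) + 54) = 1/(152030 + 54) = 1/152084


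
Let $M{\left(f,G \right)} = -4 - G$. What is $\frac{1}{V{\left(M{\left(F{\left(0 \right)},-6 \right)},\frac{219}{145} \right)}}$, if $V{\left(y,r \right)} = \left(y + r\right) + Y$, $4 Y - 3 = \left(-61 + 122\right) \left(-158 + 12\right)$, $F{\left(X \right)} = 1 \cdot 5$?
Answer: $- \frac{580}{1288899} \approx -0.00045$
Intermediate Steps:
$F{\left(X \right)} = 5$
$Y = - \frac{8903}{4}$ ($Y = \frac{3}{4} + \frac{\left(-61 + 122\right) \left(-158 + 12\right)}{4} = \frac{3}{4} + \frac{61 \left(-146\right)}{4} = \frac{3}{4} + \frac{1}{4} \left(-8906\right) = \frac{3}{4} - \frac{4453}{2} = - \frac{8903}{4} \approx -2225.8$)
$V{\left(y,r \right)} = - \frac{8903}{4} + r + y$ ($V{\left(y,r \right)} = \left(y + r\right) - \frac{8903}{4} = \left(r + y\right) - \frac{8903}{4} = - \frac{8903}{4} + r + y$)
$\frac{1}{V{\left(M{\left(F{\left(0 \right)},-6 \right)},\frac{219}{145} \right)}} = \frac{1}{- \frac{8903}{4} + \frac{219}{145} - -2} = \frac{1}{- \frac{8903}{4} + 219 \cdot \frac{1}{145} + \left(-4 + 6\right)} = \frac{1}{- \frac{8903}{4} + \frac{219}{145} + 2} = \frac{1}{- \frac{1288899}{580}} = - \frac{580}{1288899}$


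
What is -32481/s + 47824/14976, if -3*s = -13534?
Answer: -25376761/6333912 ≈ -4.0065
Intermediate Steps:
s = 13534/3 (s = -⅓*(-13534) = 13534/3 ≈ 4511.3)
-32481/s + 47824/14976 = -32481/13534/3 + 47824/14976 = -32481*3/13534 + 47824*(1/14976) = -97443/13534 + 2989/936 = -25376761/6333912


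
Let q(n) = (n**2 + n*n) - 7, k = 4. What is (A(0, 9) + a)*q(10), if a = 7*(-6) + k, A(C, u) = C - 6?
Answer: -8492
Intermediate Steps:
q(n) = -7 + 2*n**2 (q(n) = (n**2 + n**2) - 7 = 2*n**2 - 7 = -7 + 2*n**2)
A(C, u) = -6 + C
a = -38 (a = 7*(-6) + 4 = -42 + 4 = -38)
(A(0, 9) + a)*q(10) = ((-6 + 0) - 38)*(-7 + 2*10**2) = (-6 - 38)*(-7 + 2*100) = -44*(-7 + 200) = -44*193 = -8492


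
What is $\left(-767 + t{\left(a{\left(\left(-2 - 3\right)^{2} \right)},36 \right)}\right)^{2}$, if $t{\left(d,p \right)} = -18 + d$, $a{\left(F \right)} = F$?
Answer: $577600$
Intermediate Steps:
$\left(-767 + t{\left(a{\left(\left(-2 - 3\right)^{2} \right)},36 \right)}\right)^{2} = \left(-767 - \left(18 - \left(-2 - 3\right)^{2}\right)\right)^{2} = \left(-767 - \left(18 - \left(-5\right)^{2}\right)\right)^{2} = \left(-767 + \left(-18 + 25\right)\right)^{2} = \left(-767 + 7\right)^{2} = \left(-760\right)^{2} = 577600$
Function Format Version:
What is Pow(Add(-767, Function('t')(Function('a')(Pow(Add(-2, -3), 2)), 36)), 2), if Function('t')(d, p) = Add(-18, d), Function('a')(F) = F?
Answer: 577600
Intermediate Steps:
Pow(Add(-767, Function('t')(Function('a')(Pow(Add(-2, -3), 2)), 36)), 2) = Pow(Add(-767, Add(-18, Pow(Add(-2, -3), 2))), 2) = Pow(Add(-767, Add(-18, Pow(-5, 2))), 2) = Pow(Add(-767, Add(-18, 25)), 2) = Pow(Add(-767, 7), 2) = Pow(-760, 2) = 577600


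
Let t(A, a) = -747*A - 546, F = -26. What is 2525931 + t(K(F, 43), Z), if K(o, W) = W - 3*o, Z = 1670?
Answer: 2434998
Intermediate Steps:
t(A, a) = -546 - 747*A
2525931 + t(K(F, 43), Z) = 2525931 + (-546 - 747*(43 - 3*(-26))) = 2525931 + (-546 - 747*(43 + 78)) = 2525931 + (-546 - 747*121) = 2525931 + (-546 - 90387) = 2525931 - 90933 = 2434998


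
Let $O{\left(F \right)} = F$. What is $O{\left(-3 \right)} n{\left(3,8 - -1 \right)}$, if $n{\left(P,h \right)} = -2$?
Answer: $6$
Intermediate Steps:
$O{\left(-3 \right)} n{\left(3,8 - -1 \right)} = \left(-3\right) \left(-2\right) = 6$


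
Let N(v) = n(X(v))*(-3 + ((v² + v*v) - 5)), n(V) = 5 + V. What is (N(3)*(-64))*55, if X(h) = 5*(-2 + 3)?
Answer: -352000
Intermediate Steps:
X(h) = 5 (X(h) = 5*1 = 5)
N(v) = -80 + 20*v² (N(v) = (5 + 5)*(-3 + ((v² + v*v) - 5)) = 10*(-3 + ((v² + v²) - 5)) = 10*(-3 + (2*v² - 5)) = 10*(-3 + (-5 + 2*v²)) = 10*(-8 + 2*v²) = -80 + 20*v²)
(N(3)*(-64))*55 = ((-80 + 20*3²)*(-64))*55 = ((-80 + 20*9)*(-64))*55 = ((-80 + 180)*(-64))*55 = (100*(-64))*55 = -6400*55 = -352000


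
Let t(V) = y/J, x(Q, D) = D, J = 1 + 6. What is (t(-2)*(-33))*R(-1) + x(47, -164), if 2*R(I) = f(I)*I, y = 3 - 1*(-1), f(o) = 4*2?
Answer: -620/7 ≈ -88.571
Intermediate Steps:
f(o) = 8
J = 7
y = 4 (y = 3 + 1 = 4)
R(I) = 4*I (R(I) = (8*I)/2 = 4*I)
t(V) = 4/7
(t(-2)*(-33))*R(-1) + x(47, -164) = ((4/7)*(-33))*(4*(-1)) - 164 = -132/7*(-4) - 164 = 528/7 - 164 = -620/7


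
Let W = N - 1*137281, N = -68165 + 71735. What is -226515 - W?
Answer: -92804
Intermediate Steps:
N = 3570
W = -133711 (W = 3570 - 1*137281 = 3570 - 137281 = -133711)
-226515 - W = -226515 - 1*(-133711) = -226515 + 133711 = -92804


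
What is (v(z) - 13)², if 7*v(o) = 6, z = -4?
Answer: 7225/49 ≈ 147.45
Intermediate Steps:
v(o) = 6/7 (v(o) = (⅐)*6 = 6/7)
(v(z) - 13)² = (6/7 - 13)² = (-85/7)² = 7225/49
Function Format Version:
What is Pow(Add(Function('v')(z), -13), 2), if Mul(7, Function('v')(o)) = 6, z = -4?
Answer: Rational(7225, 49) ≈ 147.45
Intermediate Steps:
Function('v')(o) = Rational(6, 7) (Function('v')(o) = Mul(Rational(1, 7), 6) = Rational(6, 7))
Pow(Add(Function('v')(z), -13), 2) = Pow(Add(Rational(6, 7), -13), 2) = Pow(Rational(-85, 7), 2) = Rational(7225, 49)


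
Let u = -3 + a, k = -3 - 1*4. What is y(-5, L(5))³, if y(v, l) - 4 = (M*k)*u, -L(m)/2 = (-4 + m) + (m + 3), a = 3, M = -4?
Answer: 64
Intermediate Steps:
L(m) = 2 - 4*m (L(m) = -2*((-4 + m) + (m + 3)) = -2*((-4 + m) + (3 + m)) = -2*(-1 + 2*m) = 2 - 4*m)
k = -7 (k = -3 - 4 = -7)
u = 0 (u = -3 + 3 = 0)
y(v, l) = 4 (y(v, l) = 4 - 4*(-7)*0 = 4 + 28*0 = 4 + 0 = 4)
y(-5, L(5))³ = 4³ = 64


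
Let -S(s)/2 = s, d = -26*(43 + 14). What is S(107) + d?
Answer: -1696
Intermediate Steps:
d = -1482 (d = -26*57 = -1482)
S(s) = -2*s
S(107) + d = -2*107 - 1482 = -214 - 1482 = -1696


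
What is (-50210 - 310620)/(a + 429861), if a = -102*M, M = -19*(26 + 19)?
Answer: -360830/517071 ≈ -0.69783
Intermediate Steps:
M = -855 (M = -19*45 = -855)
a = 87210 (a = -102*(-855) = 87210)
(-50210 - 310620)/(a + 429861) = (-50210 - 310620)/(87210 + 429861) = -360830/517071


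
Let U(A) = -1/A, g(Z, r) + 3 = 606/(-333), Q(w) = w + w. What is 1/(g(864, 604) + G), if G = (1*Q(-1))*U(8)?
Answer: -444/2029 ≈ -0.21883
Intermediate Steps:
Q(w) = 2*w
g(Z, r) = -535/111 (g(Z, r) = -3 + 606/(-333) = -3 + 606*(-1/333) = -3 - 202/111 = -535/111)
G = ¼ (G = (1*(2*(-1)))*(-1/8) = (1*(-2))*(-1*⅛) = -2*(-⅛) = ¼ ≈ 0.25000)
1/(g(864, 604) + G) = 1/(-535/111 + ¼) = 1/(-2029/444) = -444/2029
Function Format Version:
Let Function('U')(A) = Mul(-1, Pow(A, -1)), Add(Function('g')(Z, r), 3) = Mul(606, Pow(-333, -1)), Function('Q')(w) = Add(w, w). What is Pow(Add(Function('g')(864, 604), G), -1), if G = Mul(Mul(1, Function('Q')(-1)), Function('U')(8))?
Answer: Rational(-444, 2029) ≈ -0.21883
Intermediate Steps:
Function('Q')(w) = Mul(2, w)
Function('g')(Z, r) = Rational(-535, 111) (Function('g')(Z, r) = Add(-3, Mul(606, Pow(-333, -1))) = Add(-3, Mul(606, Rational(-1, 333))) = Add(-3, Rational(-202, 111)) = Rational(-535, 111))
G = Rational(1, 4) (G = Mul(Mul(1, Mul(2, -1)), Mul(-1, Pow(8, -1))) = Mul(Mul(1, -2), Mul(-1, Rational(1, 8))) = Mul(-2, Rational(-1, 8)) = Rational(1, 4) ≈ 0.25000)
Pow(Add(Function('g')(864, 604), G), -1) = Pow(Add(Rational(-535, 111), Rational(1, 4)), -1) = Pow(Rational(-2029, 444), -1) = Rational(-444, 2029)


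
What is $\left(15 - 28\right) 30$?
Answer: $-390$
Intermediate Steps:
$\left(15 - 28\right) 30 = \left(-13\right) 30 = -390$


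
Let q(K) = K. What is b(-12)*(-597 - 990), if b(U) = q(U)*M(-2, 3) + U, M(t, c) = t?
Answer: -19044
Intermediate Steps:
b(U) = -U (b(U) = U*(-2) + U = -2*U + U = -U)
b(-12)*(-597 - 990) = (-1*(-12))*(-597 - 990) = 12*(-1587) = -19044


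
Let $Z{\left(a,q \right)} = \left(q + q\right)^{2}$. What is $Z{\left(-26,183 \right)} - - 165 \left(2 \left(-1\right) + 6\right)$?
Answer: $134616$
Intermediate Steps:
$Z{\left(a,q \right)} = 4 q^{2}$ ($Z{\left(a,q \right)} = \left(2 q\right)^{2} = 4 q^{2}$)
$Z{\left(-26,183 \right)} - - 165 \left(2 \left(-1\right) + 6\right) = 4 \cdot 183^{2} - - 165 \left(2 \left(-1\right) + 6\right) = 4 \cdot 33489 - - 165 \left(-2 + 6\right) = 133956 - \left(-165\right) 4 = 133956 - -660 = 133956 + 660 = 134616$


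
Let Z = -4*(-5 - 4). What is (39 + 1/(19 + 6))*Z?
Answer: 35136/25 ≈ 1405.4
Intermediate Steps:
Z = 36 (Z = -4*(-9) = 36)
(39 + 1/(19 + 6))*Z = (39 + 1/(19 + 6))*36 = (39 + 1/25)*36 = (976/25)*36 = 35136/25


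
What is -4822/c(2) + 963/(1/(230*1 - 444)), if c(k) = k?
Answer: -208493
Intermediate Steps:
-4822/c(2) + 963/(1/(230*1 - 444)) = -4822/2 + 963/(1/(230*1 - 444)) = -4822*1/2 + 963/(1/(230 - 444)) = -2411 + 963/(1/(-214)) = -2411 + 963/(-1/214) = -2411 + 963*(-214) = -2411 - 206082 = -208493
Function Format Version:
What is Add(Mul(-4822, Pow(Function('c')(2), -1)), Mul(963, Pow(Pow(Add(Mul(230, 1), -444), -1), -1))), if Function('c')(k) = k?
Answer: -208493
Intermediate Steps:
Add(Mul(-4822, Pow(Function('c')(2), -1)), Mul(963, Pow(Pow(Add(Mul(230, 1), -444), -1), -1))) = Add(Mul(-4822, Pow(2, -1)), Mul(963, Pow(Pow(Add(Mul(230, 1), -444), -1), -1))) = Add(Mul(-4822, Rational(1, 2)), Mul(963, Pow(Pow(Add(230, -444), -1), -1))) = Add(-2411, Mul(963, Pow(Pow(-214, -1), -1))) = Add(-2411, Mul(963, Pow(Rational(-1, 214), -1))) = Add(-2411, Mul(963, -214)) = Add(-2411, -206082) = -208493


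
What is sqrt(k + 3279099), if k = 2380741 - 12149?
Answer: 7*sqrt(115259) ≈ 2376.5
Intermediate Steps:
k = 2368592
sqrt(k + 3279099) = sqrt(2368592 + 3279099) = sqrt(5647691) = 7*sqrt(115259)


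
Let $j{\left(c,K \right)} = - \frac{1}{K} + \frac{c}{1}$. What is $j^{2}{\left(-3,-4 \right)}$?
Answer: $\frac{121}{16} \approx 7.5625$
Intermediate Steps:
$j{\left(c,K \right)} = c - \frac{1}{K}$ ($j{\left(c,K \right)} = - \frac{1}{K} + c 1 = - \frac{1}{K} + c = c - \frac{1}{K}$)
$j^{2}{\left(-3,-4 \right)} = \left(-3 - \frac{1}{-4}\right)^{2} = \left(-3 - - \frac{1}{4}\right)^{2} = \left(-3 + \frac{1}{4}\right)^{2} = \left(- \frac{11}{4}\right)^{2} = \frac{121}{16}$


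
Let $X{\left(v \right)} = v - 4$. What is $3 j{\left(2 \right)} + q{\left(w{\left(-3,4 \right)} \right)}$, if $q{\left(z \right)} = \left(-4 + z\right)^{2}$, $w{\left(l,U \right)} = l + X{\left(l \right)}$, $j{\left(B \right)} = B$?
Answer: $202$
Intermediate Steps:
$X{\left(v \right)} = -4 + v$
$w{\left(l,U \right)} = -4 + 2 l$ ($w{\left(l,U \right)} = l + \left(-4 + l\right) = -4 + 2 l$)
$3 j{\left(2 \right)} + q{\left(w{\left(-3,4 \right)} \right)} = 3 \cdot 2 + \left(-4 + \left(-4 + 2 \left(-3\right)\right)\right)^{2} = 6 + \left(-4 - 10\right)^{2} = 6 + \left(-14\right)^{2} = 6 + 196 = 202$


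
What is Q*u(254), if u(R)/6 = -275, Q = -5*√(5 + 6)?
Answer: 8250*√11 ≈ 27362.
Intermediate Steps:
Q = -5*√11 ≈ -16.583
u(R) = -1650 (u(R) = 6*(-275) = -1650)
Q*u(254) = -5*√11*(-1650) = 8250*√11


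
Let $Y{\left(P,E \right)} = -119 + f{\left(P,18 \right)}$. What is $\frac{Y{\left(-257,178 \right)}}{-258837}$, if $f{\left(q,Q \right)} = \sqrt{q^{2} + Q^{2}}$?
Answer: $\frac{119}{258837} - \frac{\sqrt{66373}}{258837} \approx -0.00053559$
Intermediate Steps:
$f{\left(q,Q \right)} = \sqrt{Q^{2} + q^{2}}$
$Y{\left(P,E \right)} = -119 + \sqrt{324 + P^{2}}$ ($Y{\left(P,E \right)} = -119 + \sqrt{18^{2} + P^{2}} = -119 + \sqrt{324 + P^{2}}$)
$\frac{Y{\left(-257,178 \right)}}{-258837} = \frac{-119 + \sqrt{324 + \left(-257\right)^{2}}}{-258837} = \left(-119 + \sqrt{324 + 66049}\right) \left(- \frac{1}{258837}\right) = \left(-119 + \sqrt{66373}\right) \left(- \frac{1}{258837}\right) = \frac{119}{258837} - \frac{\sqrt{66373}}{258837}$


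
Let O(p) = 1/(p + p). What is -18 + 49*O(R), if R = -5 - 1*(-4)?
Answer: -85/2 ≈ -42.500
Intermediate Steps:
R = -1 (R = -5 + 4 = -1)
O(p) = 1/(2*p)
-18 + 49*O(R) = -18 + 49*((1/2)/(-1)) = -18 + 49*((1/2)*(-1)) = -18 + 49*(-1/2) = -18 - 49/2 = -85/2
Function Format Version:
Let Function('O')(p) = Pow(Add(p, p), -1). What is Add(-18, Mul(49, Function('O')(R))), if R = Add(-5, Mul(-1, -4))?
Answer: Rational(-85, 2) ≈ -42.500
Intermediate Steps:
R = -1 (R = Add(-5, 4) = -1)
Function('O')(p) = Mul(Rational(1, 2), Pow(p, -1)) (Function('O')(p) = Pow(Mul(2, p), -1) = Mul(Rational(1, 2), Pow(p, -1)))
Add(-18, Mul(49, Function('O')(R))) = Add(-18, Mul(49, Mul(Rational(1, 2), Pow(-1, -1)))) = Add(-18, Mul(49, Mul(Rational(1, 2), -1))) = Add(-18, Mul(49, Rational(-1, 2))) = Add(-18, Rational(-49, 2)) = Rational(-85, 2)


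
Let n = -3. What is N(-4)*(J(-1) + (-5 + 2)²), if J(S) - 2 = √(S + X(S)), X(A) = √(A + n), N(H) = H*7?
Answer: -308 - 28*√(-1 + 2*I) ≈ -330.01 - 35.617*I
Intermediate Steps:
N(H) = 7*H
X(A) = √(-3 + A) (X(A) = √(A - 3) = √(-3 + A))
J(S) = 2 + √(S + √(-3 + S))
N(-4)*(J(-1) + (-5 + 2)²) = (7*(-4))*((2 + √(-1 + √(-3 - 1))) + (-5 + 2)²) = -28*((2 + √(-1 + √(-4))) + (-3)²) = -28*((2 + √(-1 + 2*I)) + 9) = -28*(11 + √(-1 + 2*I)) = -308 - 28*√(-1 + 2*I)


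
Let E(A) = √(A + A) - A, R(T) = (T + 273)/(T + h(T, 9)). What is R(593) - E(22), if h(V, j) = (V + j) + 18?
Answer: 27552/1213 - 2*√11 ≈ 16.081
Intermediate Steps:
h(V, j) = 18 + V + j
R(T) = (273 + T)/(27 + 2*T) (R(T) = (T + 273)/(T + (18 + T + 9)) = (273 + T)/(T + (27 + T)) = (273 + T)/(27 + 2*T))
E(A) = -A + √2*√A (E(A) = √(2*A) - A = √2*√A - A = -A + √2*√A)
R(593) - E(22) = (273 + 593)/(27 + 2*593) - (-1*22 + √2*√22) = 866/(27 + 1186) - (-22 + 2*√11) = 866/1213 + (22 - 2*√11) = 27552/1213 - 2*√11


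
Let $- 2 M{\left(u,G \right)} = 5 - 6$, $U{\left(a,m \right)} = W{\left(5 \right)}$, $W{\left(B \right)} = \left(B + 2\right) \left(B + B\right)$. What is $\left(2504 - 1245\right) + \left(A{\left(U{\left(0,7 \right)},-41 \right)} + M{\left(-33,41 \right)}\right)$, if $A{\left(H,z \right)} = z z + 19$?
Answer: $\frac{5919}{2} \approx 2959.5$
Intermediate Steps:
$W{\left(B \right)} = 2 B \left(2 + B\right)$ ($W{\left(B \right)} = \left(2 + B\right) 2 B = 2 B \left(2 + B\right)$)
$U{\left(a,m \right)} = 70$ ($U{\left(a,m \right)} = 2 \cdot 5 \left(2 + 5\right) = 2 \cdot 5 \cdot 7 = 70$)
$A{\left(H,z \right)} = 19 + z^{2}$ ($A{\left(H,z \right)} = z^{2} + 19 = 19 + z^{2}$)
$M{\left(u,G \right)} = \frac{1}{2}$ ($M{\left(u,G \right)} = - \frac{5 - 6}{2} = \left(- \frac{1}{2}\right) \left(-1\right) = \frac{1}{2}$)
$\left(2504 - 1245\right) + \left(A{\left(U{\left(0,7 \right)},-41 \right)} + M{\left(-33,41 \right)}\right) = \left(2504 - 1245\right) + \left(\left(19 + \left(-41\right)^{2}\right) + \frac{1}{2}\right) = 1259 + \left(\left(19 + 1681\right) + \frac{1}{2}\right) = 1259 + \left(1700 + \frac{1}{2}\right) = 1259 + \frac{3401}{2} = \frac{5919}{2}$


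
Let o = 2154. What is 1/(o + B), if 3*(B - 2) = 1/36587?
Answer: 109761/236644717 ≈ 0.00046382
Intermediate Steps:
B = 219523/109761 (B = 2 + (⅓)/36587 = 2 + (⅓)*(1/36587) = 2 + 1/109761 = 219523/109761 ≈ 2.0000)
1/(o + B) = 1/(2154 + 219523/109761) = 1/(236644717/109761) = 109761/236644717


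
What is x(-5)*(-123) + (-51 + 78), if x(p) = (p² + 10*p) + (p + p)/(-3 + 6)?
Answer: 3512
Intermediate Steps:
x(p) = p² + 32*p/3 (x(p) = (p² + 10*p) + (2*p)/3 = (p² + 10*p) + (2*p)*(⅓) = (p² + 10*p) + 2*p/3 = p² + 32*p/3)
x(-5)*(-123) + (-51 + 78) = ((⅓)*(-5)*(32 + 3*(-5)))*(-123) + (-51 + 78) = ((⅓)*(-5)*(32 - 15))*(-123) + 27 = ((⅓)*(-5)*17)*(-123) + 27 = -85/3*(-123) + 27 = 3485 + 27 = 3512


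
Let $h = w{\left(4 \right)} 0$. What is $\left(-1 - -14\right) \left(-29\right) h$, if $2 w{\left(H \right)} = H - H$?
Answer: $0$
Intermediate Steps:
$w{\left(H \right)} = 0$ ($w{\left(H \right)} = \frac{H - H}{2} = \frac{1}{2} \cdot 0 = 0$)
$h = 0$ ($h = 0 \cdot 0 = 0$)
$\left(-1 - -14\right) \left(-29\right) h = \left(-1 - -14\right) \left(-29\right) 0 = \left(-1 + 14\right) \left(-29\right) 0 = 13 \left(-29\right) 0 = \left(-377\right) 0 = 0$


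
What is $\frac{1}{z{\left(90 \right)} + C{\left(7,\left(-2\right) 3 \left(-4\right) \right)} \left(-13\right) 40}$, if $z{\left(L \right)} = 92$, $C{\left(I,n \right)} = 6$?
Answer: $- \frac{1}{3028} \approx -0.00033025$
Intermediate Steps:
$\frac{1}{z{\left(90 \right)} + C{\left(7,\left(-2\right) 3 \left(-4\right) \right)} \left(-13\right) 40} = \frac{1}{92 + 6 \left(-13\right) 40} = \frac{1}{92 - 3120} = \frac{1}{-3028} = - \frac{1}{3028}$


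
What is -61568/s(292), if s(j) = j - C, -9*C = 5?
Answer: -554112/2633 ≈ -210.45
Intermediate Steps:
C = -5/9 (C = -⅑*5 = -5/9 ≈ -0.55556)
s(j) = 5/9 + j (s(j) = j - 1*(-5/9) = j + 5/9 = 5/9 + j)
-61568/s(292) = -61568/(5/9 + 292) = -61568/2633/9 = -61568*9/2633 = -554112/2633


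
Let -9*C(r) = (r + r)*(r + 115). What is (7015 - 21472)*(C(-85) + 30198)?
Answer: -444764786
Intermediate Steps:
C(r) = -2*r*(115 + r)/9 (C(r) = -(r + r)*(r + 115)/9 = -2*r*(115 + r)/9)
(7015 - 21472)*(C(-85) + 30198) = (7015 - 21472)*(-2/9*(-85)*(115 - 85) + 30198) = -14457*(-2/9*(-85)*30 + 30198) = -14457*(1700/3 + 30198) = -14457*92294/3 = -444764786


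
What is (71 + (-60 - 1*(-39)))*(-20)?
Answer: -1000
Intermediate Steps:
(71 + (-60 - 1*(-39)))*(-20) = (71 + (-60 + 39))*(-20) = (71 - 21)*(-20) = 50*(-20) = -1000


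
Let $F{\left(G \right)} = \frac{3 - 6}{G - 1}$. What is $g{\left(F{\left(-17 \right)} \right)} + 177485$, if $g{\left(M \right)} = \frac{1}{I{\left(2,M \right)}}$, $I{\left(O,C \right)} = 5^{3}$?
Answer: $\frac{22185626}{125} \approx 1.7749 \cdot 10^{5}$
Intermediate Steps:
$I{\left(O,C \right)} = 125$
$F{\left(G \right)} = - \frac{3}{-1 + G}$
$g{\left(M \right)} = \frac{1}{125}$
$g{\left(F{\left(-17 \right)} \right)} + 177485 = \frac{1}{125} + 177485 = \frac{22185626}{125}$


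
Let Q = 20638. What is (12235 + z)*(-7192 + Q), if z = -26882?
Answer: -196943562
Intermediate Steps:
(12235 + z)*(-7192 + Q) = (12235 - 26882)*(-7192 + 20638) = -14647*13446 = -196943562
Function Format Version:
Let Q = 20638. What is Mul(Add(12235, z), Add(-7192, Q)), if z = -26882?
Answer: -196943562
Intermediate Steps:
Mul(Add(12235, z), Add(-7192, Q)) = Mul(Add(12235, -26882), Add(-7192, 20638)) = Mul(-14647, 13446) = -196943562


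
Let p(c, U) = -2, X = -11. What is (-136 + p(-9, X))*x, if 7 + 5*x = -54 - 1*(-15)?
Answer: 6348/5 ≈ 1269.6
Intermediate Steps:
x = -46/5 (x = -7/5 + (-54 - 1*(-15))/5 = -7/5 + (-54 + 15)/5 = -7/5 + (⅕)*(-39) = -7/5 - 39/5 = -46/5 ≈ -9.2000)
(-136 + p(-9, X))*x = (-136 - 2)*(-46/5) = -138*(-46/5) = 6348/5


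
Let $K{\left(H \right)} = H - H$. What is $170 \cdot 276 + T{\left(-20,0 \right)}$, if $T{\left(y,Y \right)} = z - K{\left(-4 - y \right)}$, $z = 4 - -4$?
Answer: $46928$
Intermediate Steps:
$K{\left(H \right)} = 0$
$z = 8$ ($z = 4 + 4 = 8$)
$T{\left(y,Y \right)} = 8$ ($T{\left(y,Y \right)} = 8 - 0 = 8 + 0 = 8$)
$170 \cdot 276 + T{\left(-20,0 \right)} = 170 \cdot 276 + 8 = 46920 + 8 = 46928$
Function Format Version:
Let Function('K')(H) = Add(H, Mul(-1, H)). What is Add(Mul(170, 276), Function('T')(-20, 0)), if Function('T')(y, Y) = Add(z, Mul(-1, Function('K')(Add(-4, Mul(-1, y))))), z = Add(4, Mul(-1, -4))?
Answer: 46928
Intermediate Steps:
Function('K')(H) = 0
z = 8 (z = Add(4, 4) = 8)
Function('T')(y, Y) = 8 (Function('T')(y, Y) = Add(8, Mul(-1, 0)) = Add(8, 0) = 8)
Add(Mul(170, 276), Function('T')(-20, 0)) = Add(Mul(170, 276), 8) = Add(46920, 8) = 46928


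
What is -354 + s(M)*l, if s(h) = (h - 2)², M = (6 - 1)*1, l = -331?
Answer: -3333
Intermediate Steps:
M = 5 (M = 5*1 = 5)
s(h) = (-2 + h)²
-354 + s(M)*l = -354 + (-2 + 5)²*(-331) = -354 + 3²*(-331) = -354 + 9*(-331) = -354 - 2979 = -3333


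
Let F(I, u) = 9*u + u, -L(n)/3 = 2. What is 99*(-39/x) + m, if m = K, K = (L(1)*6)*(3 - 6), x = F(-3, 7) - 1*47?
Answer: -1377/23 ≈ -59.870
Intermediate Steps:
L(n) = -6 (L(n) = -3*2 = -6)
F(I, u) = 10*u
x = 23 (x = 10*7 - 1*47 = 70 - 47 = 23)
K = 108 (K = (-6*6)*(3 - 6) = -36*(-3) = 108)
m = 108
99*(-39/x) + m = 99*(-39/23) + 108 = -3861/23 + 108 = -1377/23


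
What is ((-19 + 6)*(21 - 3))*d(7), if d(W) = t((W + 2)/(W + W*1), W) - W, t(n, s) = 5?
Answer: 468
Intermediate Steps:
d(W) = 5 - W
((-19 + 6)*(21 - 3))*d(7) = ((-19 + 6)*(21 - 3))*(5 - 1*7) = (-13*18)*(5 - 7) = -234*(-2) = 468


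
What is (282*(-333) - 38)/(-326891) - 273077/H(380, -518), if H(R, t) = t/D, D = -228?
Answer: -1453763831386/12094967 ≈ -1.2020e+5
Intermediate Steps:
H(R, t) = -t/228 (H(R, t) = t/(-228) = t*(-1/228) = -t/228)
(282*(-333) - 38)/(-326891) - 273077/H(380, -518) = (282*(-333) - 38)/(-326891) - 273077/((-1/228*(-518))) = (-93906 - 38)*(-1/326891) - 273077/259/114 = -93944*(-1/326891) - 273077*114/259 = 93944/326891 - 4447254/37 = -1453763831386/12094967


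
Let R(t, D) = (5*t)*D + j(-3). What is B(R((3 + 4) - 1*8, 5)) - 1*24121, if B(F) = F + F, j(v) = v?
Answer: -24177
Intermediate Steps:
R(t, D) = -3 + 5*D*t (R(t, D) = (5*t)*D - 3 = 5*D*t - 3 = -3 + 5*D*t)
B(F) = 2*F
B(R((3 + 4) - 1*8, 5)) - 1*24121 = 2*(-3 + 5*5*((3 + 4) - 1*8)) - 1*24121 = 2*(-3 + 5*5*(7 - 8)) - 24121 = 2*(-3 + 5*5*(-1)) - 24121 = 2*(-3 - 25) - 24121 = 2*(-28) - 24121 = -56 - 24121 = -24177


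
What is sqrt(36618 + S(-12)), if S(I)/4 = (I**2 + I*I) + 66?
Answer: 3*sqrt(4226) ≈ 195.02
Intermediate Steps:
S(I) = 264 + 8*I**2 (S(I) = 4*((I**2 + I*I) + 66) = 4*((I**2 + I**2) + 66) = 4*(2*I**2 + 66) = 4*(66 + 2*I**2) = 264 + 8*I**2)
sqrt(36618 + S(-12)) = sqrt(36618 + (264 + 8*(-12)**2)) = sqrt(36618 + (264 + 8*144)) = sqrt(36618 + (264 + 1152)) = sqrt(36618 + 1416) = sqrt(38034) = 3*sqrt(4226)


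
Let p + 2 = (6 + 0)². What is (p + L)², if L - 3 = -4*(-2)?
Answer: 2025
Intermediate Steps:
p = 34 (p = -2 + (6 + 0)² = -2 + 6² = -2 + 36 = 34)
L = 11 (L = 3 - 4*(-2) = 3 + 8 = 11)
(p + L)² = (34 + 11)² = 45² = 2025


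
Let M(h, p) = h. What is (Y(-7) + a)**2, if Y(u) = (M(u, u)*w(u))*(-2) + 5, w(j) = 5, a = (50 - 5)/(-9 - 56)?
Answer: 933156/169 ≈ 5521.6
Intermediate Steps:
a = -9/13 (a = 45/(-65) = 45*(-1/65) = -9/13 ≈ -0.69231)
Y(u) = 5 - 10*u (Y(u) = (u*5)*(-2) + 5 = (5*u)*(-2) + 5 = -10*u + 5 = 5 - 10*u)
(Y(-7) + a)**2 = ((5 - 10*(-7)) - 9/13)**2 = ((5 + 70) - 9/13)**2 = (75 - 9/13)**2 = (966/13)**2 = 933156/169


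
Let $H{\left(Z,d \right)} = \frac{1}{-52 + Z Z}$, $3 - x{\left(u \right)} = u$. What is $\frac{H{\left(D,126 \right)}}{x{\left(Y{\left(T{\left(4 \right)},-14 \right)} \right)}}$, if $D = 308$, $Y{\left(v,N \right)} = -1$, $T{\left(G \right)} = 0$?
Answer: $\frac{1}{379248} \approx 2.6368 \cdot 10^{-6}$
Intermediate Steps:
$x{\left(u \right)} = 3 - u$
$H{\left(Z,d \right)} = \frac{1}{-52 + Z^{2}}$
$\frac{H{\left(D,126 \right)}}{x{\left(Y{\left(T{\left(4 \right)},-14 \right)} \right)}} = \frac{1}{\left(-52 + 308^{2}\right) \left(3 - -1\right)} = \frac{1}{\left(-52 + 94864\right) \left(3 + 1\right)} = \frac{1}{94812 \cdot 4} = \frac{1}{94812} \cdot \frac{1}{4} = \frac{1}{379248}$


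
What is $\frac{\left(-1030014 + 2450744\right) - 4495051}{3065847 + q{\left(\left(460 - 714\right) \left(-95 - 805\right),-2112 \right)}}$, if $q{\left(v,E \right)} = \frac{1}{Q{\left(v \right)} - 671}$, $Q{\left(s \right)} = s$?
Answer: $- \frac{700726911209}{698795440864} \approx -1.0028$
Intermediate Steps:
$q{\left(v,E \right)} = \frac{1}{-671 + v}$ ($q{\left(v,E \right)} = \frac{1}{v - 671} = \frac{1}{-671 + v}$)
$\frac{\left(-1030014 + 2450744\right) - 4495051}{3065847 + q{\left(\left(460 - 714\right) \left(-95 - 805\right),-2112 \right)}} = \frac{\left(-1030014 + 2450744\right) - 4495051}{3065847 + \frac{1}{-671 + \left(460 - 714\right) \left(-95 - 805\right)}} = \frac{1420730 - 4495051}{3065847 + \frac{1}{-671 - -228600}} = - \frac{3074321}{3065847 + \frac{1}{-671 + 228600}} = - \frac{3074321}{3065847 + \frac{1}{227929}} = - \frac{3074321}{\frac{698795440864}{227929}} = \left(-3074321\right) \frac{227929}{698795440864} = - \frac{700726911209}{698795440864}$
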